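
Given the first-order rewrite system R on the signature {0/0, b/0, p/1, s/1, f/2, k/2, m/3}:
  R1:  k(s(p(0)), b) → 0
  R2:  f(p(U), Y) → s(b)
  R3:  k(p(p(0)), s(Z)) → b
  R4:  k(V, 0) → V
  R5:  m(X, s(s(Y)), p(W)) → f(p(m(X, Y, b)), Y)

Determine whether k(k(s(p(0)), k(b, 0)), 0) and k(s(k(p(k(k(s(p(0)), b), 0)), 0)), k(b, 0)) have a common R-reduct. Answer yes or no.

Reduce t₁ = k(k(s(p(0)), k(b, 0)), 0):
1. k(k(s(p(0)), k(b, 0)), 0)  →  k(s(p(0)), k(b, 0))   [R4 at ε]
2. k(s(p(0)), k(b, 0))  →  k(s(p(0)), b)   [R4 at 2]
3. k(s(p(0)), b)  →  0   [R1 at ε]

Reduce t₂ = k(s(k(p(k(k(s(p(0)), b), 0)), 0)), k(b, 0)):
1. k(s(k(p(k(k(s(p(0)), b), 0)), 0)), k(b, 0))  →  k(s(p(k(k(s(p(0)), b), 0))), k(b, 0))   [R4 at 1.1]
2. k(s(p(k(k(s(p(0)), b), 0))), k(b, 0))  →  k(s(p(k(s(p(0)), b))), k(b, 0))   [R4 at 1.1.1]
3. k(s(p(k(s(p(0)), b))), k(b, 0))  →  k(s(p(0)), k(b, 0))   [R1 at 1.1.1]
4. k(s(p(0)), k(b, 0))  →  k(s(p(0)), b)   [R4 at 2]
5. k(s(p(0)), b)  →  0   [R1 at ε]

yes — NF(t₁) = 0, NF(t₂) = 0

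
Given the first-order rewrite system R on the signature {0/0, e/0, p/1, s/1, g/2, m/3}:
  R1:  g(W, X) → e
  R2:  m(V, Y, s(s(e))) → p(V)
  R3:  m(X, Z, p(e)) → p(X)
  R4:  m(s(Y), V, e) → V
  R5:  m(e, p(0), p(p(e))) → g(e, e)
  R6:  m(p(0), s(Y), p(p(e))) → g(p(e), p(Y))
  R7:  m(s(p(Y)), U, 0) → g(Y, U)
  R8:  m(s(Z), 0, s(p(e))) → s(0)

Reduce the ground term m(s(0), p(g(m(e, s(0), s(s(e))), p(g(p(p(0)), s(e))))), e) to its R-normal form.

p(e)

1. m(s(0), p(g(m(e, s(0), s(s(e))), p(g(p(p(0)), s(e))))), e)  →  p(g(m(e, s(0), s(s(e))), p(g(p(p(0)), s(e)))))   [R4 at ε]
2. p(g(m(e, s(0), s(s(e))), p(g(p(p(0)), s(e)))))  →  p(e)   [R1 at 1]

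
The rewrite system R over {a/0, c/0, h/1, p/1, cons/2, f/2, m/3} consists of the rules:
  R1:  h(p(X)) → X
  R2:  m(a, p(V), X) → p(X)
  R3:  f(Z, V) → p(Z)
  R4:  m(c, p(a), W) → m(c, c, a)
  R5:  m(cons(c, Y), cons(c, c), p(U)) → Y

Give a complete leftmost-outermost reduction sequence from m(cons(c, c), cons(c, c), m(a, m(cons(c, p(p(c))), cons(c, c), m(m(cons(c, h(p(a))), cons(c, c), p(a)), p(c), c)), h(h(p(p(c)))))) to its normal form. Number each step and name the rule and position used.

c

1. m(cons(c, c), cons(c, c), m(a, m(cons(c, p(p(c))), cons(c, c), m(m(cons(c, h(p(a))), cons(c, c), p(a)), p(c), c)), h(h(p(p(c))))))  →  m(cons(c, c), cons(c, c), m(a, m(cons(c, p(p(c))), cons(c, c), m(h(p(a)), p(c), c)), h(h(p(p(c))))))   [R5 at 3.2.3.1]
2. m(cons(c, c), cons(c, c), m(a, m(cons(c, p(p(c))), cons(c, c), m(h(p(a)), p(c), c)), h(h(p(p(c))))))  →  m(cons(c, c), cons(c, c), m(a, m(cons(c, p(p(c))), cons(c, c), m(a, p(c), c)), h(h(p(p(c))))))   [R1 at 3.2.3.1]
3. m(cons(c, c), cons(c, c), m(a, m(cons(c, p(p(c))), cons(c, c), m(a, p(c), c)), h(h(p(p(c))))))  →  m(cons(c, c), cons(c, c), m(a, m(cons(c, p(p(c))), cons(c, c), p(c)), h(h(p(p(c))))))   [R2 at 3.2.3]
4. m(cons(c, c), cons(c, c), m(a, m(cons(c, p(p(c))), cons(c, c), p(c)), h(h(p(p(c))))))  →  m(cons(c, c), cons(c, c), m(a, p(p(c)), h(h(p(p(c))))))   [R5 at 3.2]
5. m(cons(c, c), cons(c, c), m(a, p(p(c)), h(h(p(p(c))))))  →  m(cons(c, c), cons(c, c), p(h(h(p(p(c))))))   [R2 at 3]
6. m(cons(c, c), cons(c, c), p(h(h(p(p(c))))))  →  c   [R5 at ε]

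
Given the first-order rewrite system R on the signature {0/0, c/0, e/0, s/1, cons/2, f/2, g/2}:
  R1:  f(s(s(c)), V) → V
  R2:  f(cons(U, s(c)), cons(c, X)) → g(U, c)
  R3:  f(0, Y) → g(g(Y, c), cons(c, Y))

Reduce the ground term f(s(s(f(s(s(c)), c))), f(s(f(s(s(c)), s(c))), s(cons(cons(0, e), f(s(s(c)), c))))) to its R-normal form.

1. f(s(s(f(s(s(c)), c))), f(s(f(s(s(c)), s(c))), s(cons(cons(0, e), f(s(s(c)), c)))))  →  f(s(s(c)), f(s(f(s(s(c)), s(c))), s(cons(cons(0, e), f(s(s(c)), c)))))   [R1 at 1.1.1]
2. f(s(s(c)), f(s(f(s(s(c)), s(c))), s(cons(cons(0, e), f(s(s(c)), c)))))  →  f(s(f(s(s(c)), s(c))), s(cons(cons(0, e), f(s(s(c)), c))))   [R1 at ε]
3. f(s(f(s(s(c)), s(c))), s(cons(cons(0, e), f(s(s(c)), c))))  →  f(s(s(c)), s(cons(cons(0, e), f(s(s(c)), c))))   [R1 at 1.1]
4. f(s(s(c)), s(cons(cons(0, e), f(s(s(c)), c))))  →  s(cons(cons(0, e), f(s(s(c)), c)))   [R1 at ε]
5. s(cons(cons(0, e), f(s(s(c)), c)))  →  s(cons(cons(0, e), c))   [R1 at 1.2]

s(cons(cons(0, e), c))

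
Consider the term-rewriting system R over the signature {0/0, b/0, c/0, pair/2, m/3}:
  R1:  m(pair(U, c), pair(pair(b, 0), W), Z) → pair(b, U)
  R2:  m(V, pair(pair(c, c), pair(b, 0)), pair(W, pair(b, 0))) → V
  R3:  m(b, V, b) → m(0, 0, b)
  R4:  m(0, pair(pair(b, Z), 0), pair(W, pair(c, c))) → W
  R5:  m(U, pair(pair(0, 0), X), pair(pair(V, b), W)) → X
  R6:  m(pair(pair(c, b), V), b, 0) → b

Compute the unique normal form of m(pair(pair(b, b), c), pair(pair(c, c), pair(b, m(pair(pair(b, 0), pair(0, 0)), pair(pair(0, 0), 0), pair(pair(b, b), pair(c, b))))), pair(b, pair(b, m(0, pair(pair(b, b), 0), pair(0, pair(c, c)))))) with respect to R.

1. m(pair(pair(b, b), c), pair(pair(c, c), pair(b, m(pair(pair(b, 0), pair(0, 0)), pair(pair(0, 0), 0), pair(pair(b, b), pair(c, b))))), pair(b, pair(b, m(0, pair(pair(b, b), 0), pair(0, pair(c, c))))))  →  m(pair(pair(b, b), c), pair(pair(c, c), pair(b, 0)), pair(b, pair(b, m(0, pair(pair(b, b), 0), pair(0, pair(c, c))))))   [R5 at 2.2.2]
2. m(pair(pair(b, b), c), pair(pair(c, c), pair(b, 0)), pair(b, pair(b, m(0, pair(pair(b, b), 0), pair(0, pair(c, c))))))  →  m(pair(pair(b, b), c), pair(pair(c, c), pair(b, 0)), pair(b, pair(b, 0)))   [R4 at 3.2.2]
3. m(pair(pair(b, b), c), pair(pair(c, c), pair(b, 0)), pair(b, pair(b, 0)))  →  pair(pair(b, b), c)   [R2 at ε]

pair(pair(b, b), c)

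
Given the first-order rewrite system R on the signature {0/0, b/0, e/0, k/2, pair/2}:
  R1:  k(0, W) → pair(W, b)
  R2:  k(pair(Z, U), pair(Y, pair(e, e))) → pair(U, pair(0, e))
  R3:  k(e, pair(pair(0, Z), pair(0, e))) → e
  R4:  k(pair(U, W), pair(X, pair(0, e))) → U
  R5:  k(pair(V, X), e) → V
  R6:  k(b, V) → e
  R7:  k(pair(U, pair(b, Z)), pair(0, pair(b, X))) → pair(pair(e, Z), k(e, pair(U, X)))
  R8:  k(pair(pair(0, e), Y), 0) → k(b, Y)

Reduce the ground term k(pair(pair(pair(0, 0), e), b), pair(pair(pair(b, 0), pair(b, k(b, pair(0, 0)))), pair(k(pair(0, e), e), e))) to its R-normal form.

pair(pair(0, 0), e)

1. k(pair(pair(pair(0, 0), e), b), pair(pair(pair(b, 0), pair(b, k(b, pair(0, 0)))), pair(k(pair(0, e), e), e)))  →  k(pair(pair(pair(0, 0), e), b), pair(pair(pair(b, 0), pair(b, e)), pair(k(pair(0, e), e), e)))   [R6 at 2.1.2.2]
2. k(pair(pair(pair(0, 0), e), b), pair(pair(pair(b, 0), pair(b, e)), pair(k(pair(0, e), e), e)))  →  k(pair(pair(pair(0, 0), e), b), pair(pair(pair(b, 0), pair(b, e)), pair(0, e)))   [R5 at 2.2.1]
3. k(pair(pair(pair(0, 0), e), b), pair(pair(pair(b, 0), pair(b, e)), pair(0, e)))  →  pair(pair(0, 0), e)   [R4 at ε]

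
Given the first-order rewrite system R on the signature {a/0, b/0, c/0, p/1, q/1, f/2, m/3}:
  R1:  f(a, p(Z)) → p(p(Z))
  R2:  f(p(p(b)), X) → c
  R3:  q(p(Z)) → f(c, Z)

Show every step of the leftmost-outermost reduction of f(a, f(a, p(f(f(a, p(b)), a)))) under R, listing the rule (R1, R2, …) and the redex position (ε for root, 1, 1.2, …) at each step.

1. f(a, f(a, p(f(f(a, p(b)), a))))  →  f(a, p(p(f(f(a, p(b)), a))))   [R1 at 2]
2. f(a, p(p(f(f(a, p(b)), a))))  →  p(p(p(f(f(a, p(b)), a))))   [R1 at ε]
3. p(p(p(f(f(a, p(b)), a))))  →  p(p(p(f(p(p(b)), a))))   [R1 at 1.1.1.1]
4. p(p(p(f(p(p(b)), a))))  →  p(p(p(c)))   [R2 at 1.1.1]

p(p(p(c)))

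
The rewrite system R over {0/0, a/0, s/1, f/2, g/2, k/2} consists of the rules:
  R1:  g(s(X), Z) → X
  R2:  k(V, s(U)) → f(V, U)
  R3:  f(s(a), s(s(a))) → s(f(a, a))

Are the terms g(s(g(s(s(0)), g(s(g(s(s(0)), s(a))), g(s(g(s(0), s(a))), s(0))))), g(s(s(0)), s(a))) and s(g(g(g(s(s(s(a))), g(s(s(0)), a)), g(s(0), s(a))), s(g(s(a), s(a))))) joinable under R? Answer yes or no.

no — NF(t₁) = s(0), NF(t₂) = s(a)

Reduce t₁ = g(s(g(s(s(0)), g(s(g(s(s(0)), s(a))), g(s(g(s(0), s(a))), s(0))))), g(s(s(0)), s(a))):
1. g(s(g(s(s(0)), g(s(g(s(s(0)), s(a))), g(s(g(s(0), s(a))), s(0))))), g(s(s(0)), s(a)))  →  g(s(s(0)), g(s(g(s(s(0)), s(a))), g(s(g(s(0), s(a))), s(0))))   [R1 at ε]
2. g(s(s(0)), g(s(g(s(s(0)), s(a))), g(s(g(s(0), s(a))), s(0))))  →  s(0)   [R1 at ε]

Reduce t₂ = s(g(g(g(s(s(s(a))), g(s(s(0)), a)), g(s(0), s(a))), s(g(s(a), s(a))))):
1. s(g(g(g(s(s(s(a))), g(s(s(0)), a)), g(s(0), s(a))), s(g(s(a), s(a)))))  →  s(g(g(s(s(a)), g(s(0), s(a))), s(g(s(a), s(a)))))   [R1 at 1.1.1]
2. s(g(g(s(s(a)), g(s(0), s(a))), s(g(s(a), s(a)))))  →  s(g(s(a), s(g(s(a), s(a)))))   [R1 at 1.1]
3. s(g(s(a), s(g(s(a), s(a)))))  →  s(a)   [R1 at 1]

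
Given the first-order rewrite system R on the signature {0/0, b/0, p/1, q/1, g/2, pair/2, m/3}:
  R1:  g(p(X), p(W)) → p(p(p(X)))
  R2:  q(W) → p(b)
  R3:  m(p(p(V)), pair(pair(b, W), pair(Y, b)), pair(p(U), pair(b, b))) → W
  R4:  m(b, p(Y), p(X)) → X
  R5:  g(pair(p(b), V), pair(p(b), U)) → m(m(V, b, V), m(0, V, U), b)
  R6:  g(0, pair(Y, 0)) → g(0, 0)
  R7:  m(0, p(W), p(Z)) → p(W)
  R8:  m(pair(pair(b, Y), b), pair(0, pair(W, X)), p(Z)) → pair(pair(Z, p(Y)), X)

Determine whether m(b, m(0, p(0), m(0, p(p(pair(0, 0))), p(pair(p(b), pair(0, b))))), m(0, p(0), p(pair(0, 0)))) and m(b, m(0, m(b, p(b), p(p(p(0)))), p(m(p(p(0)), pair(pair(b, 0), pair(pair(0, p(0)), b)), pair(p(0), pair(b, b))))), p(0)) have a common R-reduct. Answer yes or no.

yes — NF(t₁) = 0, NF(t₂) = 0

Reduce t₁ = m(b, m(0, p(0), m(0, p(p(pair(0, 0))), p(pair(p(b), pair(0, b))))), m(0, p(0), p(pair(0, 0)))):
1. m(b, m(0, p(0), m(0, p(p(pair(0, 0))), p(pair(p(b), pair(0, b))))), m(0, p(0), p(pair(0, 0))))  →  m(b, m(0, p(0), p(p(pair(0, 0)))), m(0, p(0), p(pair(0, 0))))   [R7 at 2.3]
2. m(b, m(0, p(0), p(p(pair(0, 0)))), m(0, p(0), p(pair(0, 0))))  →  m(b, p(0), m(0, p(0), p(pair(0, 0))))   [R7 at 2]
3. m(b, p(0), m(0, p(0), p(pair(0, 0))))  →  m(b, p(0), p(0))   [R7 at 3]
4. m(b, p(0), p(0))  →  0   [R4 at ε]

Reduce t₂ = m(b, m(0, m(b, p(b), p(p(p(0)))), p(m(p(p(0)), pair(pair(b, 0), pair(pair(0, p(0)), b)), pair(p(0), pair(b, b))))), p(0)):
1. m(b, m(0, m(b, p(b), p(p(p(0)))), p(m(p(p(0)), pair(pair(b, 0), pair(pair(0, p(0)), b)), pair(p(0), pair(b, b))))), p(0))  →  m(b, m(0, p(p(0)), p(m(p(p(0)), pair(pair(b, 0), pair(pair(0, p(0)), b)), pair(p(0), pair(b, b))))), p(0))   [R4 at 2.2]
2. m(b, m(0, p(p(0)), p(m(p(p(0)), pair(pair(b, 0), pair(pair(0, p(0)), b)), pair(p(0), pair(b, b))))), p(0))  →  m(b, p(p(0)), p(0))   [R7 at 2]
3. m(b, p(p(0)), p(0))  →  0   [R4 at ε]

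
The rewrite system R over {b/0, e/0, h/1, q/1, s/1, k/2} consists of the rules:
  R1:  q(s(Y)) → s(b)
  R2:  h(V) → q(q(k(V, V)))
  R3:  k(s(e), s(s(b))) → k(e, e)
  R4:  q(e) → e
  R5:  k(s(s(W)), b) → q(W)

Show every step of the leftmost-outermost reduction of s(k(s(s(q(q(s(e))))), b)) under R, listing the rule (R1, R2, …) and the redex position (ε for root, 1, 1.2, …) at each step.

s(s(b))

1. s(k(s(s(q(q(s(e))))), b))  →  s(q(q(q(s(e)))))   [R5 at 1]
2. s(q(q(q(s(e)))))  →  s(q(q(s(b))))   [R1 at 1.1.1]
3. s(q(q(s(b))))  →  s(q(s(b)))   [R1 at 1.1]
4. s(q(s(b)))  →  s(s(b))   [R1 at 1]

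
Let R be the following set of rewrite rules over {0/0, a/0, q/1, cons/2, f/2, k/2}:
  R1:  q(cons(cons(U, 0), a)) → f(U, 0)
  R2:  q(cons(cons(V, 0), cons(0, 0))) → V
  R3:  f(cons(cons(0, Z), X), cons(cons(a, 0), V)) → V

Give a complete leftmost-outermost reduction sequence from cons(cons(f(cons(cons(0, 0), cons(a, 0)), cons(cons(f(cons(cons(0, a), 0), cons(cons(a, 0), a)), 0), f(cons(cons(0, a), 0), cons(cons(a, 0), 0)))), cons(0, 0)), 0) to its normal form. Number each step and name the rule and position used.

1. cons(cons(f(cons(cons(0, 0), cons(a, 0)), cons(cons(f(cons(cons(0, a), 0), cons(cons(a, 0), a)), 0), f(cons(cons(0, a), 0), cons(cons(a, 0), 0)))), cons(0, 0)), 0)  →  cons(cons(f(cons(cons(0, 0), cons(a, 0)), cons(cons(a, 0), f(cons(cons(0, a), 0), cons(cons(a, 0), 0)))), cons(0, 0)), 0)   [R3 at 1.1.2.1.1]
2. cons(cons(f(cons(cons(0, 0), cons(a, 0)), cons(cons(a, 0), f(cons(cons(0, a), 0), cons(cons(a, 0), 0)))), cons(0, 0)), 0)  →  cons(cons(f(cons(cons(0, a), 0), cons(cons(a, 0), 0)), cons(0, 0)), 0)   [R3 at 1.1]
3. cons(cons(f(cons(cons(0, a), 0), cons(cons(a, 0), 0)), cons(0, 0)), 0)  →  cons(cons(0, cons(0, 0)), 0)   [R3 at 1.1]

cons(cons(0, cons(0, 0)), 0)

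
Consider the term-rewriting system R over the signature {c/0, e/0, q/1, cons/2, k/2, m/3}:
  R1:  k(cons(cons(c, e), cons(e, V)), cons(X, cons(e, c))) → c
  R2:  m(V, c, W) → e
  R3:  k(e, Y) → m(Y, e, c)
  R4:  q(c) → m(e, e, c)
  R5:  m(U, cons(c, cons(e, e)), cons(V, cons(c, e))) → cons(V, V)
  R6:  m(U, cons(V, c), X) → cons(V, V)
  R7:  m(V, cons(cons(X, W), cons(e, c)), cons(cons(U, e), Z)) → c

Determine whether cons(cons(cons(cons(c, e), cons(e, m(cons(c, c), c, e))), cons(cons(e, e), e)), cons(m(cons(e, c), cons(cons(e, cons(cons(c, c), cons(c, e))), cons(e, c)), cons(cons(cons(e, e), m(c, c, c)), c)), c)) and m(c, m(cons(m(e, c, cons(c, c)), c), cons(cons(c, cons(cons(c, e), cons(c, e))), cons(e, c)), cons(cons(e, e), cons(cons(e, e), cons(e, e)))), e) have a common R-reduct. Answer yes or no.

Reduce t₁ = cons(cons(cons(cons(c, e), cons(e, m(cons(c, c), c, e))), cons(cons(e, e), e)), cons(m(cons(e, c), cons(cons(e, cons(cons(c, c), cons(c, e))), cons(e, c)), cons(cons(cons(e, e), m(c, c, c)), c)), c)):
1. cons(cons(cons(cons(c, e), cons(e, m(cons(c, c), c, e))), cons(cons(e, e), e)), cons(m(cons(e, c), cons(cons(e, cons(cons(c, c), cons(c, e))), cons(e, c)), cons(cons(cons(e, e), m(c, c, c)), c)), c))  →  cons(cons(cons(cons(c, e), cons(e, e)), cons(cons(e, e), e)), cons(m(cons(e, c), cons(cons(e, cons(cons(c, c), cons(c, e))), cons(e, c)), cons(cons(cons(e, e), m(c, c, c)), c)), c))   [R2 at 1.1.2.2]
2. cons(cons(cons(cons(c, e), cons(e, e)), cons(cons(e, e), e)), cons(m(cons(e, c), cons(cons(e, cons(cons(c, c), cons(c, e))), cons(e, c)), cons(cons(cons(e, e), m(c, c, c)), c)), c))  →  cons(cons(cons(cons(c, e), cons(e, e)), cons(cons(e, e), e)), cons(m(cons(e, c), cons(cons(e, cons(cons(c, c), cons(c, e))), cons(e, c)), cons(cons(cons(e, e), e), c)), c))   [R2 at 2.1.3.1.2]
3. cons(cons(cons(cons(c, e), cons(e, e)), cons(cons(e, e), e)), cons(m(cons(e, c), cons(cons(e, cons(cons(c, c), cons(c, e))), cons(e, c)), cons(cons(cons(e, e), e), c)), c))  →  cons(cons(cons(cons(c, e), cons(e, e)), cons(cons(e, e), e)), cons(c, c))   [R7 at 2.1]

Reduce t₂ = m(c, m(cons(m(e, c, cons(c, c)), c), cons(cons(c, cons(cons(c, e), cons(c, e))), cons(e, c)), cons(cons(e, e), cons(cons(e, e), cons(e, e)))), e):
1. m(c, m(cons(m(e, c, cons(c, c)), c), cons(cons(c, cons(cons(c, e), cons(c, e))), cons(e, c)), cons(cons(e, e), cons(cons(e, e), cons(e, e)))), e)  →  m(c, c, e)   [R7 at 2]
2. m(c, c, e)  →  e   [R2 at ε]

no — NF(t₁) = cons(cons(cons(cons(c, e), cons(e, e)), cons(cons(e, e), e)), cons(c, c)), NF(t₂) = e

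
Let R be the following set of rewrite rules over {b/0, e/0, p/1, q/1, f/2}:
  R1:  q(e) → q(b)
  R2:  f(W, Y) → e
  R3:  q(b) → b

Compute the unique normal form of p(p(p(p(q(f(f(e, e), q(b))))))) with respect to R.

p(p(p(p(b))))

1. p(p(p(p(q(f(f(e, e), q(b)))))))  →  p(p(p(p(q(e)))))   [R2 at 1.1.1.1.1]
2. p(p(p(p(q(e)))))  →  p(p(p(p(q(b)))))   [R1 at 1.1.1.1]
3. p(p(p(p(q(b)))))  →  p(p(p(p(b))))   [R3 at 1.1.1.1]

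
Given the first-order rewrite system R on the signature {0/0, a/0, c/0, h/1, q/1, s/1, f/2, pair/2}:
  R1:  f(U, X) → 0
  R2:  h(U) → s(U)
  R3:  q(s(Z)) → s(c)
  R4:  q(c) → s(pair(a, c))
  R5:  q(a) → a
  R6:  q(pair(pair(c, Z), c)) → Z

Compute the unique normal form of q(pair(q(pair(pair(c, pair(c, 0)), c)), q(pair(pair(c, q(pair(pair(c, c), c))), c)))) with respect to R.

1. q(pair(q(pair(pair(c, pair(c, 0)), c)), q(pair(pair(c, q(pair(pair(c, c), c))), c))))  →  q(pair(pair(c, 0), q(pair(pair(c, q(pair(pair(c, c), c))), c))))   [R6 at 1.1]
2. q(pair(pair(c, 0), q(pair(pair(c, q(pair(pair(c, c), c))), c))))  →  q(pair(pair(c, 0), q(pair(pair(c, c), c))))   [R6 at 1.2]
3. q(pair(pair(c, 0), q(pair(pair(c, c), c))))  →  q(pair(pair(c, 0), c))   [R6 at 1.2]
4. q(pair(pair(c, 0), c))  →  0   [R6 at ε]

0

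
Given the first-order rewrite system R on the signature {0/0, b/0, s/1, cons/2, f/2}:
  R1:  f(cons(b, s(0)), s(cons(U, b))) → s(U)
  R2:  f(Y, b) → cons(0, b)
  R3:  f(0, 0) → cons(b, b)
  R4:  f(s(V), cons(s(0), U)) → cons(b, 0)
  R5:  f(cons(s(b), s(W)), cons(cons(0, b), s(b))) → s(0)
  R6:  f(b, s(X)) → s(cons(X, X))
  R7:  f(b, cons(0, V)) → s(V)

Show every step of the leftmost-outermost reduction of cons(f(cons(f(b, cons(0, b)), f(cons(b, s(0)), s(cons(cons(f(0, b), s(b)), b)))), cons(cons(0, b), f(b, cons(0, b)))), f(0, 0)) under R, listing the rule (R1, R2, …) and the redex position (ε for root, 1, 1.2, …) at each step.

1. cons(f(cons(f(b, cons(0, b)), f(cons(b, s(0)), s(cons(cons(f(0, b), s(b)), b)))), cons(cons(0, b), f(b, cons(0, b)))), f(0, 0))  →  cons(f(cons(s(b), f(cons(b, s(0)), s(cons(cons(f(0, b), s(b)), b)))), cons(cons(0, b), f(b, cons(0, b)))), f(0, 0))   [R7 at 1.1.1]
2. cons(f(cons(s(b), f(cons(b, s(0)), s(cons(cons(f(0, b), s(b)), b)))), cons(cons(0, b), f(b, cons(0, b)))), f(0, 0))  →  cons(f(cons(s(b), s(cons(f(0, b), s(b)))), cons(cons(0, b), f(b, cons(0, b)))), f(0, 0))   [R1 at 1.1.2]
3. cons(f(cons(s(b), s(cons(f(0, b), s(b)))), cons(cons(0, b), f(b, cons(0, b)))), f(0, 0))  →  cons(f(cons(s(b), s(cons(cons(0, b), s(b)))), cons(cons(0, b), f(b, cons(0, b)))), f(0, 0))   [R2 at 1.1.2.1.1]
4. cons(f(cons(s(b), s(cons(cons(0, b), s(b)))), cons(cons(0, b), f(b, cons(0, b)))), f(0, 0))  →  cons(f(cons(s(b), s(cons(cons(0, b), s(b)))), cons(cons(0, b), s(b))), f(0, 0))   [R7 at 1.2.2]
5. cons(f(cons(s(b), s(cons(cons(0, b), s(b)))), cons(cons(0, b), s(b))), f(0, 0))  →  cons(s(0), f(0, 0))   [R5 at 1]
6. cons(s(0), f(0, 0))  →  cons(s(0), cons(b, b))   [R3 at 2]

cons(s(0), cons(b, b))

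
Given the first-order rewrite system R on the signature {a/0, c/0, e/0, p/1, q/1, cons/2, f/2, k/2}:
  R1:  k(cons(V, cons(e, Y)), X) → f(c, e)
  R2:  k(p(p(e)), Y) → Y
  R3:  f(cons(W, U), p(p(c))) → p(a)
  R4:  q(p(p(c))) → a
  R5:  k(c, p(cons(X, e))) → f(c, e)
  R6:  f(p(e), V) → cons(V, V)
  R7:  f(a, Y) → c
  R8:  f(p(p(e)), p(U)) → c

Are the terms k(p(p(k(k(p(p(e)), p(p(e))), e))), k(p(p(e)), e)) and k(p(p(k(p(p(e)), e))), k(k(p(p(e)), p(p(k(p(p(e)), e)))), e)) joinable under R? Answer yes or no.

Reduce t₁ = k(p(p(k(k(p(p(e)), p(p(e))), e))), k(p(p(e)), e)):
1. k(p(p(k(k(p(p(e)), p(p(e))), e))), k(p(p(e)), e))  →  k(p(p(k(p(p(e)), e))), k(p(p(e)), e))   [R2 at 1.1.1.1]
2. k(p(p(k(p(p(e)), e))), k(p(p(e)), e))  →  k(p(p(e)), k(p(p(e)), e))   [R2 at 1.1.1]
3. k(p(p(e)), k(p(p(e)), e))  →  k(p(p(e)), e)   [R2 at ε]
4. k(p(p(e)), e)  →  e   [R2 at ε]

Reduce t₂ = k(p(p(k(p(p(e)), e))), k(k(p(p(e)), p(p(k(p(p(e)), e)))), e)):
1. k(p(p(k(p(p(e)), e))), k(k(p(p(e)), p(p(k(p(p(e)), e)))), e))  →  k(p(p(e)), k(k(p(p(e)), p(p(k(p(p(e)), e)))), e))   [R2 at 1.1.1]
2. k(p(p(e)), k(k(p(p(e)), p(p(k(p(p(e)), e)))), e))  →  k(k(p(p(e)), p(p(k(p(p(e)), e)))), e)   [R2 at ε]
3. k(k(p(p(e)), p(p(k(p(p(e)), e)))), e)  →  k(p(p(k(p(p(e)), e))), e)   [R2 at 1]
4. k(p(p(k(p(p(e)), e))), e)  →  k(p(p(e)), e)   [R2 at 1.1.1]
5. k(p(p(e)), e)  →  e   [R2 at ε]

yes — NF(t₁) = e, NF(t₂) = e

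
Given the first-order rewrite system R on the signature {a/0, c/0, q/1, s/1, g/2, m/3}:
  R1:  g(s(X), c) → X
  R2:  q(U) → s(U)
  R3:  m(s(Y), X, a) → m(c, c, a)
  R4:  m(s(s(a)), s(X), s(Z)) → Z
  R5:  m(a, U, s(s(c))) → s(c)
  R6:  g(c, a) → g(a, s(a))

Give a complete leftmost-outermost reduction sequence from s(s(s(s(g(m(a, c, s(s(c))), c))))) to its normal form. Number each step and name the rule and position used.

1. s(s(s(s(g(m(a, c, s(s(c))), c)))))  →  s(s(s(s(g(s(c), c)))))   [R5 at 1.1.1.1.1]
2. s(s(s(s(g(s(c), c)))))  →  s(s(s(s(c))))   [R1 at 1.1.1.1]

s(s(s(s(c))))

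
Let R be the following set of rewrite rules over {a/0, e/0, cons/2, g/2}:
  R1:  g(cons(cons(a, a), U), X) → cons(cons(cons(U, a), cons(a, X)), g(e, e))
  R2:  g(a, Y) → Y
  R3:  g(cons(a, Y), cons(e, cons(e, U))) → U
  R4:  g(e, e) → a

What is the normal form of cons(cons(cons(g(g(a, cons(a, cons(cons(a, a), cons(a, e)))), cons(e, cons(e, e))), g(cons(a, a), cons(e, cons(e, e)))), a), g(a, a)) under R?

1. cons(cons(cons(g(g(a, cons(a, cons(cons(a, a), cons(a, e)))), cons(e, cons(e, e))), g(cons(a, a), cons(e, cons(e, e)))), a), g(a, a))  →  cons(cons(cons(g(cons(a, cons(cons(a, a), cons(a, e))), cons(e, cons(e, e))), g(cons(a, a), cons(e, cons(e, e)))), a), g(a, a))   [R2 at 1.1.1.1]
2. cons(cons(cons(g(cons(a, cons(cons(a, a), cons(a, e))), cons(e, cons(e, e))), g(cons(a, a), cons(e, cons(e, e)))), a), g(a, a))  →  cons(cons(cons(e, g(cons(a, a), cons(e, cons(e, e)))), a), g(a, a))   [R3 at 1.1.1]
3. cons(cons(cons(e, g(cons(a, a), cons(e, cons(e, e)))), a), g(a, a))  →  cons(cons(cons(e, e), a), g(a, a))   [R3 at 1.1.2]
4. cons(cons(cons(e, e), a), g(a, a))  →  cons(cons(cons(e, e), a), a)   [R2 at 2]

cons(cons(cons(e, e), a), a)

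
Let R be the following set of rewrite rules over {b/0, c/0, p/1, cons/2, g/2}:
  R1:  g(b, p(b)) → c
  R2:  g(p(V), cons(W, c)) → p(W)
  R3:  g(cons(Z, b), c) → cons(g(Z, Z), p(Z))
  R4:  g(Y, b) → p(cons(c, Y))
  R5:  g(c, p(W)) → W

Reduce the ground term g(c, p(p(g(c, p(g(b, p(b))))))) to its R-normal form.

1. g(c, p(p(g(c, p(g(b, p(b)))))))  →  p(g(c, p(g(b, p(b)))))   [R5 at ε]
2. p(g(c, p(g(b, p(b)))))  →  p(g(b, p(b)))   [R5 at 1]
3. p(g(b, p(b)))  →  p(c)   [R1 at 1]

p(c)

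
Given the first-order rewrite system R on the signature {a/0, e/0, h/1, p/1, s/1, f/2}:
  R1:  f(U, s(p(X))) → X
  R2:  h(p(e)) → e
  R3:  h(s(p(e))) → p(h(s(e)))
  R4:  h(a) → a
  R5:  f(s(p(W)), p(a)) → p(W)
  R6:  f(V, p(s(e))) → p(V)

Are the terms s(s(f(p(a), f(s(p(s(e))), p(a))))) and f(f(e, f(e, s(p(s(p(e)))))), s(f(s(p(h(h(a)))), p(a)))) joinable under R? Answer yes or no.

Reduce t₁ = s(s(f(p(a), f(s(p(s(e))), p(a))))):
1. s(s(f(p(a), f(s(p(s(e))), p(a)))))  →  s(s(f(p(a), p(s(e)))))   [R5 at 1.1.2]
2. s(s(f(p(a), p(s(e)))))  →  s(s(p(p(a))))   [R6 at 1.1]

Reduce t₂ = f(f(e, f(e, s(p(s(p(e)))))), s(f(s(p(h(h(a)))), p(a)))):
1. f(f(e, f(e, s(p(s(p(e)))))), s(f(s(p(h(h(a)))), p(a))))  →  f(f(e, s(p(e))), s(f(s(p(h(h(a)))), p(a))))   [R1 at 1.2]
2. f(f(e, s(p(e))), s(f(s(p(h(h(a)))), p(a))))  →  f(e, s(f(s(p(h(h(a)))), p(a))))   [R1 at 1]
3. f(e, s(f(s(p(h(h(a)))), p(a))))  →  f(e, s(p(h(h(a)))))   [R5 at 2.1]
4. f(e, s(p(h(h(a)))))  →  h(h(a))   [R1 at ε]
5. h(h(a))  →  h(a)   [R4 at 1]
6. h(a)  →  a   [R4 at ε]

no — NF(t₁) = s(s(p(p(a)))), NF(t₂) = a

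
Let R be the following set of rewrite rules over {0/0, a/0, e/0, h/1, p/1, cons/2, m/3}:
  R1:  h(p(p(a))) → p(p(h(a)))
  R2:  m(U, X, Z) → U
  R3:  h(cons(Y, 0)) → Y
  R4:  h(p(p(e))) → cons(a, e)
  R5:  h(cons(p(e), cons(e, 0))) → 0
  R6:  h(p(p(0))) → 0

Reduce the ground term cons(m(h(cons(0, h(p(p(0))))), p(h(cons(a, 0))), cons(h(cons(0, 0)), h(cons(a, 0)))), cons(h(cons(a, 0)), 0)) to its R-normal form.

1. cons(m(h(cons(0, h(p(p(0))))), p(h(cons(a, 0))), cons(h(cons(0, 0)), h(cons(a, 0)))), cons(h(cons(a, 0)), 0))  →  cons(h(cons(0, h(p(p(0))))), cons(h(cons(a, 0)), 0))   [R2 at 1]
2. cons(h(cons(0, h(p(p(0))))), cons(h(cons(a, 0)), 0))  →  cons(h(cons(0, 0)), cons(h(cons(a, 0)), 0))   [R6 at 1.1.2]
3. cons(h(cons(0, 0)), cons(h(cons(a, 0)), 0))  →  cons(0, cons(h(cons(a, 0)), 0))   [R3 at 1]
4. cons(0, cons(h(cons(a, 0)), 0))  →  cons(0, cons(a, 0))   [R3 at 2.1]

cons(0, cons(a, 0))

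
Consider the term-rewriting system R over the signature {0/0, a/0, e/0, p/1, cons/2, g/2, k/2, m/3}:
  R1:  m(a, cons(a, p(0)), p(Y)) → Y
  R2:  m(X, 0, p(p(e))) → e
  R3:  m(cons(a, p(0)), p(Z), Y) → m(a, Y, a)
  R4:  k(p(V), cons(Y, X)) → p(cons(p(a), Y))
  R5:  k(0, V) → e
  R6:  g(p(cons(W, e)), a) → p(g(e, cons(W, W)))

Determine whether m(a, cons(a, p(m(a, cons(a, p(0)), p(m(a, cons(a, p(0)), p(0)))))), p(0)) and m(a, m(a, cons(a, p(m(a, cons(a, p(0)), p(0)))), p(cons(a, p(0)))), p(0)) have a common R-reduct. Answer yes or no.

yes — NF(t₁) = 0, NF(t₂) = 0

Reduce t₁ = m(a, cons(a, p(m(a, cons(a, p(0)), p(m(a, cons(a, p(0)), p(0)))))), p(0)):
1. m(a, cons(a, p(m(a, cons(a, p(0)), p(m(a, cons(a, p(0)), p(0)))))), p(0))  →  m(a, cons(a, p(m(a, cons(a, p(0)), p(0)))), p(0))   [R1 at 2.2.1]
2. m(a, cons(a, p(m(a, cons(a, p(0)), p(0)))), p(0))  →  m(a, cons(a, p(0)), p(0))   [R1 at 2.2.1]
3. m(a, cons(a, p(0)), p(0))  →  0   [R1 at ε]

Reduce t₂ = m(a, m(a, cons(a, p(m(a, cons(a, p(0)), p(0)))), p(cons(a, p(0)))), p(0)):
1. m(a, m(a, cons(a, p(m(a, cons(a, p(0)), p(0)))), p(cons(a, p(0)))), p(0))  →  m(a, m(a, cons(a, p(0)), p(cons(a, p(0)))), p(0))   [R1 at 2.2.2.1]
2. m(a, m(a, cons(a, p(0)), p(cons(a, p(0)))), p(0))  →  m(a, cons(a, p(0)), p(0))   [R1 at 2]
3. m(a, cons(a, p(0)), p(0))  →  0   [R1 at ε]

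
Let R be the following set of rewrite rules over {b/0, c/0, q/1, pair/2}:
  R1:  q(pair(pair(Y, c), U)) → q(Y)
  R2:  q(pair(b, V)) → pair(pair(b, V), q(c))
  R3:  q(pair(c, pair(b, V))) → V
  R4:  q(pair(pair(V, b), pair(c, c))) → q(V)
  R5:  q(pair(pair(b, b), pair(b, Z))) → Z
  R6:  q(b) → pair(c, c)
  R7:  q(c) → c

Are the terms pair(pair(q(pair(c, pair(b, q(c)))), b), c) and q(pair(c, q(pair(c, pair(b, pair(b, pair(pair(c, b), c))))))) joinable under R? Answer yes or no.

yes — NF(t₁) = pair(pair(c, b), c), NF(t₂) = pair(pair(c, b), c)

Reduce t₁ = pair(pair(q(pair(c, pair(b, q(c)))), b), c):
1. pair(pair(q(pair(c, pair(b, q(c)))), b), c)  →  pair(pair(q(c), b), c)   [R3 at 1.1]
2. pair(pair(q(c), b), c)  →  pair(pair(c, b), c)   [R7 at 1.1]

Reduce t₂ = q(pair(c, q(pair(c, pair(b, pair(b, pair(pair(c, b), c))))))):
1. q(pair(c, q(pair(c, pair(b, pair(b, pair(pair(c, b), c)))))))  →  q(pair(c, pair(b, pair(pair(c, b), c))))   [R3 at 1.2]
2. q(pair(c, pair(b, pair(pair(c, b), c))))  →  pair(pair(c, b), c)   [R3 at ε]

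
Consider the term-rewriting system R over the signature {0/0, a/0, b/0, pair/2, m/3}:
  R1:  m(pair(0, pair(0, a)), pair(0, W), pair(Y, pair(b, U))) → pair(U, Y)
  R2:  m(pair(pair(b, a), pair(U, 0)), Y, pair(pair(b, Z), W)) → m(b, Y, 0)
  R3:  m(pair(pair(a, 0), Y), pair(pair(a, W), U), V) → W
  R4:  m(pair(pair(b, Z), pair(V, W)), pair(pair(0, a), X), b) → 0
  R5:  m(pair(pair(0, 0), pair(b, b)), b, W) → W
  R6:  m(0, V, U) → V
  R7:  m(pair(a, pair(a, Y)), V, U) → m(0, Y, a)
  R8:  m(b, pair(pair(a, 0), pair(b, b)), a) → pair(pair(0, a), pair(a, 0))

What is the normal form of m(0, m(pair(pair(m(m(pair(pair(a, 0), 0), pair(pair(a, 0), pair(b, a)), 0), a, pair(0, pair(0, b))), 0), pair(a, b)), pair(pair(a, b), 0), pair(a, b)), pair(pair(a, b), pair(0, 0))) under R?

b

1. m(0, m(pair(pair(m(m(pair(pair(a, 0), 0), pair(pair(a, 0), pair(b, a)), 0), a, pair(0, pair(0, b))), 0), pair(a, b)), pair(pair(a, b), 0), pair(a, b)), pair(pair(a, b), pair(0, 0)))  →  m(pair(pair(m(m(pair(pair(a, 0), 0), pair(pair(a, 0), pair(b, a)), 0), a, pair(0, pair(0, b))), 0), pair(a, b)), pair(pair(a, b), 0), pair(a, b))   [R6 at ε]
2. m(pair(pair(m(m(pair(pair(a, 0), 0), pair(pair(a, 0), pair(b, a)), 0), a, pair(0, pair(0, b))), 0), pair(a, b)), pair(pair(a, b), 0), pair(a, b))  →  m(pair(pair(m(0, a, pair(0, pair(0, b))), 0), pair(a, b)), pair(pair(a, b), 0), pair(a, b))   [R3 at 1.1.1.1]
3. m(pair(pair(m(0, a, pair(0, pair(0, b))), 0), pair(a, b)), pair(pair(a, b), 0), pair(a, b))  →  m(pair(pair(a, 0), pair(a, b)), pair(pair(a, b), 0), pair(a, b))   [R6 at 1.1.1]
4. m(pair(pair(a, 0), pair(a, b)), pair(pair(a, b), 0), pair(a, b))  →  b   [R3 at ε]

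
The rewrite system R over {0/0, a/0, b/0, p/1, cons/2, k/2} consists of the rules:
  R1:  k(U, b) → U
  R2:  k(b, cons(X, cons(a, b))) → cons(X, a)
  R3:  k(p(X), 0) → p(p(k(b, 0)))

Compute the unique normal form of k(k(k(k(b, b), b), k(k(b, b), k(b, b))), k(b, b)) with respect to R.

b

1. k(k(k(k(b, b), b), k(k(b, b), k(b, b))), k(b, b))  →  k(k(k(b, b), k(k(b, b), k(b, b))), k(b, b))   [R1 at 1.1]
2. k(k(k(b, b), k(k(b, b), k(b, b))), k(b, b))  →  k(k(b, k(k(b, b), k(b, b))), k(b, b))   [R1 at 1.1]
3. k(k(b, k(k(b, b), k(b, b))), k(b, b))  →  k(k(b, k(b, k(b, b))), k(b, b))   [R1 at 1.2.1]
4. k(k(b, k(b, k(b, b))), k(b, b))  →  k(k(b, k(b, b)), k(b, b))   [R1 at 1.2.2]
5. k(k(b, k(b, b)), k(b, b))  →  k(k(b, b), k(b, b))   [R1 at 1.2]
6. k(k(b, b), k(b, b))  →  k(b, k(b, b))   [R1 at 1]
7. k(b, k(b, b))  →  k(b, b)   [R1 at 2]
8. k(b, b)  →  b   [R1 at ε]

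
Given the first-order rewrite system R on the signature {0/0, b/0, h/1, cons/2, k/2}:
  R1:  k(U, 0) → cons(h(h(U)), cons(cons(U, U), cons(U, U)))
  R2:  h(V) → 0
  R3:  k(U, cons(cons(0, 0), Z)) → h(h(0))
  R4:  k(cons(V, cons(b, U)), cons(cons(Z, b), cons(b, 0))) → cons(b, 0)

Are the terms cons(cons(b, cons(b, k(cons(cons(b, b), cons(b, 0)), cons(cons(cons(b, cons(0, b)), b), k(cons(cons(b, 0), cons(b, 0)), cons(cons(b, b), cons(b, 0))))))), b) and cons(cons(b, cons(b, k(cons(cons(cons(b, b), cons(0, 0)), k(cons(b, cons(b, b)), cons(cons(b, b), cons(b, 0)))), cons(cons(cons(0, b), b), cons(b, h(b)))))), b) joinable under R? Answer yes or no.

Reduce t₁ = cons(cons(b, cons(b, k(cons(cons(b, b), cons(b, 0)), cons(cons(cons(b, cons(0, b)), b), k(cons(cons(b, 0), cons(b, 0)), cons(cons(b, b), cons(b, 0))))))), b):
1. cons(cons(b, cons(b, k(cons(cons(b, b), cons(b, 0)), cons(cons(cons(b, cons(0, b)), b), k(cons(cons(b, 0), cons(b, 0)), cons(cons(b, b), cons(b, 0))))))), b)  →  cons(cons(b, cons(b, k(cons(cons(b, b), cons(b, 0)), cons(cons(cons(b, cons(0, b)), b), cons(b, 0))))), b)   [R4 at 1.2.2.2.2]
2. cons(cons(b, cons(b, k(cons(cons(b, b), cons(b, 0)), cons(cons(cons(b, cons(0, b)), b), cons(b, 0))))), b)  →  cons(cons(b, cons(b, cons(b, 0))), b)   [R4 at 1.2.2]

Reduce t₂ = cons(cons(b, cons(b, k(cons(cons(cons(b, b), cons(0, 0)), k(cons(b, cons(b, b)), cons(cons(b, b), cons(b, 0)))), cons(cons(cons(0, b), b), cons(b, h(b)))))), b):
1. cons(cons(b, cons(b, k(cons(cons(cons(b, b), cons(0, 0)), k(cons(b, cons(b, b)), cons(cons(b, b), cons(b, 0)))), cons(cons(cons(0, b), b), cons(b, h(b)))))), b)  →  cons(cons(b, cons(b, k(cons(cons(cons(b, b), cons(0, 0)), cons(b, 0)), cons(cons(cons(0, b), b), cons(b, h(b)))))), b)   [R4 at 1.2.2.1.2]
2. cons(cons(b, cons(b, k(cons(cons(cons(b, b), cons(0, 0)), cons(b, 0)), cons(cons(cons(0, b), b), cons(b, h(b)))))), b)  →  cons(cons(b, cons(b, k(cons(cons(cons(b, b), cons(0, 0)), cons(b, 0)), cons(cons(cons(0, b), b), cons(b, 0))))), b)   [R2 at 1.2.2.2.2.2]
3. cons(cons(b, cons(b, k(cons(cons(cons(b, b), cons(0, 0)), cons(b, 0)), cons(cons(cons(0, b), b), cons(b, 0))))), b)  →  cons(cons(b, cons(b, cons(b, 0))), b)   [R4 at 1.2.2]

yes — NF(t₁) = cons(cons(b, cons(b, cons(b, 0))), b), NF(t₂) = cons(cons(b, cons(b, cons(b, 0))), b)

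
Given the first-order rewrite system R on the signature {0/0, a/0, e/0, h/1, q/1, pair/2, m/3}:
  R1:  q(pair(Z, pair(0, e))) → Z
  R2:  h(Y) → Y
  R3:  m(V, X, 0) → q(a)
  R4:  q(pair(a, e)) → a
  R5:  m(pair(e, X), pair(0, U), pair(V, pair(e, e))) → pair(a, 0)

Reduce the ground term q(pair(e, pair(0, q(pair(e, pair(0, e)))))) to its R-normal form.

e

1. q(pair(e, pair(0, q(pair(e, pair(0, e))))))  →  q(pair(e, pair(0, e)))   [R1 at 1.2.2]
2. q(pair(e, pair(0, e)))  →  e   [R1 at ε]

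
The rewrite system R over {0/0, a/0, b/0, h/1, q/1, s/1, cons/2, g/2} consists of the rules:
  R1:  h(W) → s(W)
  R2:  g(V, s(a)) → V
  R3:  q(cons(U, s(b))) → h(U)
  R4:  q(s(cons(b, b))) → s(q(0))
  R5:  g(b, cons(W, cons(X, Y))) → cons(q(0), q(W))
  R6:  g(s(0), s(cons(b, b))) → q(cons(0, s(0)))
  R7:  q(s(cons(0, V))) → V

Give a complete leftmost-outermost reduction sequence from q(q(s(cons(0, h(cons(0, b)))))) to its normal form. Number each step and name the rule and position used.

1. q(q(s(cons(0, h(cons(0, b))))))  →  q(h(cons(0, b)))   [R7 at 1]
2. q(h(cons(0, b)))  →  q(s(cons(0, b)))   [R1 at 1]
3. q(s(cons(0, b)))  →  b   [R7 at ε]

b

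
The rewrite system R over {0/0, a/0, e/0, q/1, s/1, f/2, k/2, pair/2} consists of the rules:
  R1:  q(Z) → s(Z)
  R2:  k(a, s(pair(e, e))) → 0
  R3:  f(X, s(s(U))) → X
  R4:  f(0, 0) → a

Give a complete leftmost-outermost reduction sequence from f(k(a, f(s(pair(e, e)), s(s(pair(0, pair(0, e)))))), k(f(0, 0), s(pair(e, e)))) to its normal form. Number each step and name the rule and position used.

1. f(k(a, f(s(pair(e, e)), s(s(pair(0, pair(0, e)))))), k(f(0, 0), s(pair(e, e))))  →  f(k(a, s(pair(e, e))), k(f(0, 0), s(pair(e, e))))   [R3 at 1.2]
2. f(k(a, s(pair(e, e))), k(f(0, 0), s(pair(e, e))))  →  f(0, k(f(0, 0), s(pair(e, e))))   [R2 at 1]
3. f(0, k(f(0, 0), s(pair(e, e))))  →  f(0, k(a, s(pair(e, e))))   [R4 at 2.1]
4. f(0, k(a, s(pair(e, e))))  →  f(0, 0)   [R2 at 2]
5. f(0, 0)  →  a   [R4 at ε]

a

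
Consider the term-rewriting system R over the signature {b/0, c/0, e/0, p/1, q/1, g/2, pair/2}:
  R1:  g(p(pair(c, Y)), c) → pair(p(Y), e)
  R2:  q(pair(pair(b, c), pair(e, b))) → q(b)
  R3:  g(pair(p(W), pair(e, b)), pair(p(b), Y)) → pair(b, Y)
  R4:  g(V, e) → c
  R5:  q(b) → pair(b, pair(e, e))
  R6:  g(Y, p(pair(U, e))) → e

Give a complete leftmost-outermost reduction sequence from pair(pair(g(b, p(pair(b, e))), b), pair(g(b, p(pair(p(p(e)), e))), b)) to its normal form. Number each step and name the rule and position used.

1. pair(pair(g(b, p(pair(b, e))), b), pair(g(b, p(pair(p(p(e)), e))), b))  →  pair(pair(e, b), pair(g(b, p(pair(p(p(e)), e))), b))   [R6 at 1.1]
2. pair(pair(e, b), pair(g(b, p(pair(p(p(e)), e))), b))  →  pair(pair(e, b), pair(e, b))   [R6 at 2.1]

pair(pair(e, b), pair(e, b))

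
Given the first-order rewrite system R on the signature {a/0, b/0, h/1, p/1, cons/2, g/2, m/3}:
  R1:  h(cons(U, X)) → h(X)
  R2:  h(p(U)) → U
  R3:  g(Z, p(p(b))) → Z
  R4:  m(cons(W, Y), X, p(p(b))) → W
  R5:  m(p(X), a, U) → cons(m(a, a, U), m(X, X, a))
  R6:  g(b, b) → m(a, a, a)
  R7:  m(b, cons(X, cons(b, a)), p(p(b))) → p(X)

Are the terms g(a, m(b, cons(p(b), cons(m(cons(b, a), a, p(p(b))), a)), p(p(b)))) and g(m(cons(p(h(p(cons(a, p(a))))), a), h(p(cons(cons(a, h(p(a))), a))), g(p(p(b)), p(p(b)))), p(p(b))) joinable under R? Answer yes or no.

Reduce t₁ = g(a, m(b, cons(p(b), cons(m(cons(b, a), a, p(p(b))), a)), p(p(b)))):
1. g(a, m(b, cons(p(b), cons(m(cons(b, a), a, p(p(b))), a)), p(p(b))))  →  g(a, m(b, cons(p(b), cons(b, a)), p(p(b))))   [R4 at 2.2.2.1]
2. g(a, m(b, cons(p(b), cons(b, a)), p(p(b))))  →  g(a, p(p(b)))   [R7 at 2]
3. g(a, p(p(b)))  →  a   [R3 at ε]

Reduce t₂ = g(m(cons(p(h(p(cons(a, p(a))))), a), h(p(cons(cons(a, h(p(a))), a))), g(p(p(b)), p(p(b)))), p(p(b))):
1. g(m(cons(p(h(p(cons(a, p(a))))), a), h(p(cons(cons(a, h(p(a))), a))), g(p(p(b)), p(p(b)))), p(p(b)))  →  m(cons(p(h(p(cons(a, p(a))))), a), h(p(cons(cons(a, h(p(a))), a))), g(p(p(b)), p(p(b))))   [R3 at ε]
2. m(cons(p(h(p(cons(a, p(a))))), a), h(p(cons(cons(a, h(p(a))), a))), g(p(p(b)), p(p(b))))  →  m(cons(p(cons(a, p(a))), a), h(p(cons(cons(a, h(p(a))), a))), g(p(p(b)), p(p(b))))   [R2 at 1.1.1]
3. m(cons(p(cons(a, p(a))), a), h(p(cons(cons(a, h(p(a))), a))), g(p(p(b)), p(p(b))))  →  m(cons(p(cons(a, p(a))), a), cons(cons(a, h(p(a))), a), g(p(p(b)), p(p(b))))   [R2 at 2]
4. m(cons(p(cons(a, p(a))), a), cons(cons(a, h(p(a))), a), g(p(p(b)), p(p(b))))  →  m(cons(p(cons(a, p(a))), a), cons(cons(a, a), a), g(p(p(b)), p(p(b))))   [R2 at 2.1.2]
5. m(cons(p(cons(a, p(a))), a), cons(cons(a, a), a), g(p(p(b)), p(p(b))))  →  m(cons(p(cons(a, p(a))), a), cons(cons(a, a), a), p(p(b)))   [R3 at 3]
6. m(cons(p(cons(a, p(a))), a), cons(cons(a, a), a), p(p(b)))  →  p(cons(a, p(a)))   [R4 at ε]

no — NF(t₁) = a, NF(t₂) = p(cons(a, p(a)))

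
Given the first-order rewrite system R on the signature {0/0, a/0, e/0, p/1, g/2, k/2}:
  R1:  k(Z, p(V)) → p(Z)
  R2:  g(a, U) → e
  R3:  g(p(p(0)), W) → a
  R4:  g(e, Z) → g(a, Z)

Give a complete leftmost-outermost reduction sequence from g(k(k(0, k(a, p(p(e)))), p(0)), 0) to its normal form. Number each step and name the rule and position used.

a

1. g(k(k(0, k(a, p(p(e)))), p(0)), 0)  →  g(p(k(0, k(a, p(p(e))))), 0)   [R1 at 1]
2. g(p(k(0, k(a, p(p(e))))), 0)  →  g(p(k(0, p(a))), 0)   [R1 at 1.1.2]
3. g(p(k(0, p(a))), 0)  →  g(p(p(0)), 0)   [R1 at 1.1]
4. g(p(p(0)), 0)  →  a   [R3 at ε]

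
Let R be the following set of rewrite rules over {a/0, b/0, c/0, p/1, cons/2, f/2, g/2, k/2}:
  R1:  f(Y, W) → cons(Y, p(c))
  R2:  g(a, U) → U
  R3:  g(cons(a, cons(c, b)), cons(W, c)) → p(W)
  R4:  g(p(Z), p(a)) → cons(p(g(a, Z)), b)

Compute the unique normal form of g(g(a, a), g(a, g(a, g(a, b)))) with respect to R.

b

1. g(g(a, a), g(a, g(a, g(a, b))))  →  g(a, g(a, g(a, g(a, b))))   [R2 at 1]
2. g(a, g(a, g(a, g(a, b))))  →  g(a, g(a, g(a, b)))   [R2 at ε]
3. g(a, g(a, g(a, b)))  →  g(a, g(a, b))   [R2 at ε]
4. g(a, g(a, b))  →  g(a, b)   [R2 at ε]
5. g(a, b)  →  b   [R2 at ε]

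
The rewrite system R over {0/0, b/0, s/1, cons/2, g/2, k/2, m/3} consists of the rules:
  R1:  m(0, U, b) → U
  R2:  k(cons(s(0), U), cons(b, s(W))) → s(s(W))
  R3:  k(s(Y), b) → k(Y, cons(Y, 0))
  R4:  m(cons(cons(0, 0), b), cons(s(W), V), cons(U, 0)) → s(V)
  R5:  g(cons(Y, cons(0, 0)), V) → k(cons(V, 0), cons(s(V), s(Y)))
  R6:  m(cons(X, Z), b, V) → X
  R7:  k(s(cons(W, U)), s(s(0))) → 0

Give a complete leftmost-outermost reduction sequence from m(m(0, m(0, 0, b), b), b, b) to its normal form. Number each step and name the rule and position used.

b

1. m(m(0, m(0, 0, b), b), b, b)  →  m(m(0, 0, b), b, b)   [R1 at 1]
2. m(m(0, 0, b), b, b)  →  m(0, b, b)   [R1 at 1]
3. m(0, b, b)  →  b   [R1 at ε]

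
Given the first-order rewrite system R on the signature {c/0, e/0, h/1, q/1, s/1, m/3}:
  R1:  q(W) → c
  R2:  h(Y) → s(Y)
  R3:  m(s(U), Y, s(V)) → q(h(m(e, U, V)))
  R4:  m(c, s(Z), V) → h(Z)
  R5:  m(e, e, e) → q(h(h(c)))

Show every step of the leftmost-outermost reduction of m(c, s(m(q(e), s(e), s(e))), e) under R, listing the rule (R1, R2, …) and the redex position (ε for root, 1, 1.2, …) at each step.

1. m(c, s(m(q(e), s(e), s(e))), e)  →  h(m(q(e), s(e), s(e)))   [R4 at ε]
2. h(m(q(e), s(e), s(e)))  →  s(m(q(e), s(e), s(e)))   [R2 at ε]
3. s(m(q(e), s(e), s(e)))  →  s(m(c, s(e), s(e)))   [R1 at 1.1]
4. s(m(c, s(e), s(e)))  →  s(h(e))   [R4 at 1]
5. s(h(e))  →  s(s(e))   [R2 at 1]

s(s(e))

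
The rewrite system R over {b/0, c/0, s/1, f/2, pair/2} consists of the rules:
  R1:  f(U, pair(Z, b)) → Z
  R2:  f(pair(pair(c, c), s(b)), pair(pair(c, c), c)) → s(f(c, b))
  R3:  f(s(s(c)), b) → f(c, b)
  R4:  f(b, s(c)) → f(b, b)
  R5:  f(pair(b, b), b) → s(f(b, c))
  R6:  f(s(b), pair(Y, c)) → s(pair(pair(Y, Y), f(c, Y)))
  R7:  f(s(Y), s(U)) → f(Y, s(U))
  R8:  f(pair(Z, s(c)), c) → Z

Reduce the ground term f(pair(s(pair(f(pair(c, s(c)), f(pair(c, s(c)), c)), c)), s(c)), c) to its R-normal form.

s(pair(c, c))

1. f(pair(s(pair(f(pair(c, s(c)), f(pair(c, s(c)), c)), c)), s(c)), c)  →  s(pair(f(pair(c, s(c)), f(pair(c, s(c)), c)), c))   [R8 at ε]
2. s(pair(f(pair(c, s(c)), f(pair(c, s(c)), c)), c))  →  s(pair(f(pair(c, s(c)), c), c))   [R8 at 1.1.2]
3. s(pair(f(pair(c, s(c)), c), c))  →  s(pair(c, c))   [R8 at 1.1]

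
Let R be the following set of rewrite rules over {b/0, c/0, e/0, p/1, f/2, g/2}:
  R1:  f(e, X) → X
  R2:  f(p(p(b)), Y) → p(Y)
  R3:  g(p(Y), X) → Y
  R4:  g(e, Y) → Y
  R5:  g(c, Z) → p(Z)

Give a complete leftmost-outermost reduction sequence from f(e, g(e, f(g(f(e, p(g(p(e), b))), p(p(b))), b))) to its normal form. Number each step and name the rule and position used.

1. f(e, g(e, f(g(f(e, p(g(p(e), b))), p(p(b))), b)))  →  g(e, f(g(f(e, p(g(p(e), b))), p(p(b))), b))   [R1 at ε]
2. g(e, f(g(f(e, p(g(p(e), b))), p(p(b))), b))  →  f(g(f(e, p(g(p(e), b))), p(p(b))), b)   [R4 at ε]
3. f(g(f(e, p(g(p(e), b))), p(p(b))), b)  →  f(g(p(g(p(e), b)), p(p(b))), b)   [R1 at 1.1]
4. f(g(p(g(p(e), b)), p(p(b))), b)  →  f(g(p(e), b), b)   [R3 at 1]
5. f(g(p(e), b), b)  →  f(e, b)   [R3 at 1]
6. f(e, b)  →  b   [R1 at ε]

b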